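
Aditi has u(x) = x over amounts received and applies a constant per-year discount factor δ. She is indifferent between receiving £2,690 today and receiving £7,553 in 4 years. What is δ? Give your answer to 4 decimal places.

The payoff in 4 years is discounted by δ^4, so u(2690) = δ^4·u(7553) and δ^4 = u(2690)/u(7553).
With u(x) = x: δ^4 = 2690/7553 = 0.35615.
Hence δ = (0.35615)^(1/4) = 0.772517.

δ ≈ 0.7725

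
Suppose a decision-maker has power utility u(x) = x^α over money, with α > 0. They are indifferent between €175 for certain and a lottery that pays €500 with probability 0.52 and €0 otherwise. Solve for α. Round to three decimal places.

EU(lottery) = 0.52·500^α + 0.48·0 = 0.52·500^α.
Indifference: 175^α = 0.52·500^α, so (175/500)^α = 0.52.
Taking logs: α·ln(175/500) = ln(0.52), so α = -0.653926 / -1.049822 ≈ 0.623.

α ≈ 0.623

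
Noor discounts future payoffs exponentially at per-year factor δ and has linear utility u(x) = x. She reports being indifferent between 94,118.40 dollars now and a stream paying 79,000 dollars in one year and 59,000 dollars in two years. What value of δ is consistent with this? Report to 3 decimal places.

The stream is worth 79000δ + 59000δ² today, so 79000δ + 59000δ² = 94118.40.
So 59000δ² + 79000δ − 94118.40 = 0.
δ = (−79000 + √(79000² + 4·59000·94118.40)) / (2·59000) = (−79000 + √28452942400.00) / 118000 ≈ 0.760.

δ ≈ 0.760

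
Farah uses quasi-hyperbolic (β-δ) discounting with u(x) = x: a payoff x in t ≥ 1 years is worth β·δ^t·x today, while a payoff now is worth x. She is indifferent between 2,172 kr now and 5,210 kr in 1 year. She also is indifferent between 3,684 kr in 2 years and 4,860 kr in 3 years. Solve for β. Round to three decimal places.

Both payoffs in the second observation are in the future, so β drops out: δ^2·3684 = δ^3·4860 ⇒ δ = 3684/4860 = 0.75802.
Substituting δ into 2172 = β·δ·5210: β = 2172/(3949.309) ≈ 0.550.

β ≈ 0.550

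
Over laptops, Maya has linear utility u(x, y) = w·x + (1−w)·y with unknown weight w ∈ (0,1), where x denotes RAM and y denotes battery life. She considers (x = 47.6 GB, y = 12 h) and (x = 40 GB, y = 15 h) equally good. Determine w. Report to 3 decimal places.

w = 0.283

u(47.6,12) = u(40,15) means w·47.6 + (1−w)·12 = w·40 + (1−w)·15.
Rearranging, 7.6·w − 3·(1−w) = 0.
Hence w = 3/(7.6+3) = 3/10.6 = 0.283.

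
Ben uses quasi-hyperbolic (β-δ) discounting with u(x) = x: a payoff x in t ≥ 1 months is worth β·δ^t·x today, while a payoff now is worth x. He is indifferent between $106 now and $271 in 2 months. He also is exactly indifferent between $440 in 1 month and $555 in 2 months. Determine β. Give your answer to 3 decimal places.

β ≈ 0.622

From the later pair, β·δ^1·440 = β·δ^2·555; dividing through, δ = 440/555 = 0.79279.
Substituting δ into 106 = β·δ^2·271: β = 106/(170.329) ≈ 0.622.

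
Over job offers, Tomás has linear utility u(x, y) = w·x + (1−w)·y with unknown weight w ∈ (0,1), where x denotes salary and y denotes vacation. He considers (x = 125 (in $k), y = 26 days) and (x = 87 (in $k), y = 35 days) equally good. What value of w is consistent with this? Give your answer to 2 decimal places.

w = 0.19

Equating utilities: w·125 + (1−w)·26 = w·87 + (1−w)·35.
Collecting terms: w·38 = (1−w)·9.
The marginal rate of substitution is 9/38, so w = 9/(38+9) = 0.19.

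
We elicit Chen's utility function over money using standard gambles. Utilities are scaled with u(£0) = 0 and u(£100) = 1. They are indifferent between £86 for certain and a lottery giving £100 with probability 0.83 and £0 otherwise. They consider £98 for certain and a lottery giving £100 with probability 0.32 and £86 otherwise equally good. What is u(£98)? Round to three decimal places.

From the first indifference, u(£86) = 0.83·u(£100) + 0.17·u(£0) = 0.83·1 + 0.17·0 = 0.83.
Chaining: u(£98) = 0.32·1.00 + 0.68·0.83 = 0.8844.

0.884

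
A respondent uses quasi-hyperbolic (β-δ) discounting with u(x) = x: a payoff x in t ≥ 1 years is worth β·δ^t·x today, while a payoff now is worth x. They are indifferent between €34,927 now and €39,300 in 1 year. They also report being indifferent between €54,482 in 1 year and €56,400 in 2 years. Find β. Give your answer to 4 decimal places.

The second indifference involves only future payoffs, so β cancels: β·δ^1·54482 = β·δ^2·56400, giving δ = 54482/56400 = 0.96599.
Now use the now-vs-future pair: 34927 = β·δ·39300 gives β = 34927/(0.96599·39300) ≈ 0.9200.

β ≈ 0.9200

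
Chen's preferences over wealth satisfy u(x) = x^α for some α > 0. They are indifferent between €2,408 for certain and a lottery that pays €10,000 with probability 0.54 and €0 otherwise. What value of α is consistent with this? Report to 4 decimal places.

α ≈ 0.4328

Since u(0) = 0, the lottery's EU is 0.54·10000^α.
Setting u(2408) equal to that: 2408^α = 0.54·10000^α ⇒ (2408/10000)^α = 0.54.
α = ln(0.54) / ln(2408/10000) = -0.6161861/-1.4237886 ≈ 0.4328.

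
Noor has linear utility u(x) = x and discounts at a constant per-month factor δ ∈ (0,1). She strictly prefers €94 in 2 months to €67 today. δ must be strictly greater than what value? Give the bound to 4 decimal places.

Comparing present values: 67 < δ^2·94.
Hence δ^2 > 67/94 = 0.71277, and x ↦ x^(1/2) is increasing on (0,∞).
δ > (67/94)^(1/2) ≈ 0.8443.

δ > 0.8443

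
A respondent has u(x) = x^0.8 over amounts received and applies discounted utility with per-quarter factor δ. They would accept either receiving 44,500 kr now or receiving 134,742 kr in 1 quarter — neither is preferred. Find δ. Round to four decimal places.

δ ≈ 0.4122

The payoff in 1 quarter is discounted by δ, so u(44500) = δ·u(134742) and δ = u(44500)/u(134742).
With u(x) = x^0.8: δ = 44500^0.8/134742^0.8 = (44500/134742)^0.8 = 0.41218.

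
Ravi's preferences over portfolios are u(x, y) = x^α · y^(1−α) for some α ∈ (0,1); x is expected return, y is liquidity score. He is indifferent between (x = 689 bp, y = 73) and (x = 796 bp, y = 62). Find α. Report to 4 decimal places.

Set the two utilities equal: 689^α·73^(1−α) = 796^α·62^(1−α).
Rearrange to (689/796)^α = (62/73)^(1−α) and take logs: α·-0.1443579 = (1−α)·-0.1633251.
Thus α·(-0.3076830) = -0.1633251, so α = -0.1633251/-0.3076830 ≈ 0.5308.

α ≈ 0.5308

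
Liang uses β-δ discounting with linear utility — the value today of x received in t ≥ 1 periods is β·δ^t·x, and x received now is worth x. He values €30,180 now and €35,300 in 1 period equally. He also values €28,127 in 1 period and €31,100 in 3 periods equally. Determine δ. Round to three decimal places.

δ ≈ 0.951

The second indifference involves only future payoffs, so β cancels: β·δ^1·28127 = β·δ^3·31100, giving δ^2 = 28127/31100 = 0.90441, so δ = 0.95100.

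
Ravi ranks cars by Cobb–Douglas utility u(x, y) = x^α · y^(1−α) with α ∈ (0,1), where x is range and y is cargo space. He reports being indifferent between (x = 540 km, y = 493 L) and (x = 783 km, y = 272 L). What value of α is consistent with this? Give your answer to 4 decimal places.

Indifference: 540^α · 493^(1−α) = 783^α · 272^(1−α).
Taking logs: α·ln 540 + (1−α)·ln 493 = α·ln 783 + (1−α)·ln 272, i.e. α·-0.3715636 = (1−α)·-0.5947071.
With A = -0.3715636 and B = -0.5947071: α·A = (1−α)·B, so α = B/(A+B) = -0.5947071/-0.9662707 ≈ 0.6155.

α ≈ 0.6155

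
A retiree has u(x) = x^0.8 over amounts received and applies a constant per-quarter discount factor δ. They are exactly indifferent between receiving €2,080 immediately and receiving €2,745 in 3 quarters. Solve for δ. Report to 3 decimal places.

δ ≈ 0.929

Equating discounted utilities: u(2080) = δ^3·u(2745) ⇒ δ^3 = u(2080)/u(2745).
With u(x) = x^0.8: δ^3 = 2080^0.8/2745^0.8 = (2080/2745)^0.8 = 0.80097.
So δ = 0.80097^(1/3) ≈ 0.929.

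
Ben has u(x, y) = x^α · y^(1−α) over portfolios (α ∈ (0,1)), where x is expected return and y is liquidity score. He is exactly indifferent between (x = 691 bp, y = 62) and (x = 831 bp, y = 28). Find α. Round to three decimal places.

α ≈ 0.812

Indifference: 691^α · 62^(1−α) = 831^α · 28^(1−α).
(691/831)^α = (28/62)^(1−α); take logs: α·ln(691/831) = (1−α)·ln(28/62), i.e. α·-0.184490 = (1−α)·-0.794930.
So α/(1−α) = (-0.794930)/(-0.184490) = 4.308797, and α = 4.308797/5.308797 ≈ 0.812.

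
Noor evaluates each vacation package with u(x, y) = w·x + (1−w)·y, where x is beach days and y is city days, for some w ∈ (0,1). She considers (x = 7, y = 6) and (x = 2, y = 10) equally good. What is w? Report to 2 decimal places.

w = 0.44

u(7,6) = u(2,10) means w·7 + (1−w)·6 = w·2 + (1−w)·10.
w·(7−2) = (1−w)·(10−6), i.e. w·5 = (1−w)·4.
So w/(1−w) = 4/5 = 0.8000, giving w = 4/(5+4) = 0.44.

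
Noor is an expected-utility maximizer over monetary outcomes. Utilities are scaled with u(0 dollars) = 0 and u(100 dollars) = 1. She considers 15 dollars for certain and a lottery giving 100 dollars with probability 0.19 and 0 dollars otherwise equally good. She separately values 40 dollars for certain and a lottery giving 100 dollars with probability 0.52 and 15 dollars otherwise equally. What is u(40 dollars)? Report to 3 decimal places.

0.611

From the first indifference, u(15 dollars) = 0.19·u(100 dollars) + 0.81·u(0 dollars) = 0.19·1 + 0.81·0 = 0.19.
The second indifference gives u(40 dollars) = 0.52·u(100 dollars) + 0.48·u(15 dollars) = 0.52·1.00 + 0.48·0.19 = 0.6112.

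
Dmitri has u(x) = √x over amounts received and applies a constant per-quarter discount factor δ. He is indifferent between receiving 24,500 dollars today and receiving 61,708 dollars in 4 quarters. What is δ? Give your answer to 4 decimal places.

δ ≈ 0.8909

Indifference means u(24500) = δ^4 · u(61708), so δ^4 = u(24500)/u(61708).
Since u(x) = √x, δ^4 = √(24500/61708) = 0.63010.
Hence δ = (0.63010)^(1/4) = 0.890949.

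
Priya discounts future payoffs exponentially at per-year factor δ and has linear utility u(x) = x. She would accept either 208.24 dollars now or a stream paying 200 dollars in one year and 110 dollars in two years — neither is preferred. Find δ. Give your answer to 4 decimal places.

Equating present values: 208.24 = 200δ + 110δ².
So 110δ² + 200δ − 208.24 = 0.
By the quadratic formula (taking the positive root), δ = (−200 + √131625.60) / 220 ≈ 0.7400.

δ ≈ 0.7400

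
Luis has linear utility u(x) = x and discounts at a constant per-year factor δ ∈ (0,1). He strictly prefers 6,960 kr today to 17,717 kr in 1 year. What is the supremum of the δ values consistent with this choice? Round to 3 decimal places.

δ < 0.393

Under u(x) = x this choice says 6960 > δ·17717.
So δ < 6960/17717 = 0.39284.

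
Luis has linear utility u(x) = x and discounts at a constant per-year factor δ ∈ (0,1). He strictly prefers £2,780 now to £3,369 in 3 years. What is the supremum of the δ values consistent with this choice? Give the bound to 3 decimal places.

Comparing present values: 2780 > δ^3·3369.
So δ^3 < 2780/3369 = 0.82517; taking the cube root of both positive sides preserves the inequality.
δ < 0.82517^(1/3) = 0.938.

δ < 0.938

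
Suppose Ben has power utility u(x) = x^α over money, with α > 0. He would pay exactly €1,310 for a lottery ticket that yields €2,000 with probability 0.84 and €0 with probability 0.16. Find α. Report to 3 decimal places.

α ≈ 0.412

EU(lottery) = 0.84·2000^α + 0.16·0 = 0.84·2000^α.
Setting u(1310) equal to that: 1310^α = 0.84·2000^α ⇒ (1310/2000)^α = 0.84.
Taking logs: α·ln(1310/2000) = ln(0.84), so α = -0.174353 / -0.423120 ≈ 0.412.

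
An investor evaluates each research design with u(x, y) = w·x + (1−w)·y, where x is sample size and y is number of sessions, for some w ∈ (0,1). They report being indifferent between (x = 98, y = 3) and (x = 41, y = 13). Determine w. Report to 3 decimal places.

w = 0.149

Indifference: w·98 + (1−w)·3 = w·41 + (1−w)·13.
Collecting terms: w·57 = (1−w)·10.
The marginal rate of substitution is 10/57, so w = 10/(57+10) = 0.149.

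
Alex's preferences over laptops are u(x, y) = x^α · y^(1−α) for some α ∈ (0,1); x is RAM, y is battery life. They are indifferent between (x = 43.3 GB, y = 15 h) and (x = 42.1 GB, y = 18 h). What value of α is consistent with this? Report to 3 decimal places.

α ≈ 0.866

The Cobb–Douglas utilities coincide, so 43.3^α·15^(1−α) = 42.1^α·18^(1−α).
Taking logs: α·ln 43.3 + (1−α)·ln 15 = α·ln 42.1 + (1−α)·ln 18, i.e. α·0.028105 = (1−α)·0.182322.
With A = 0.028105 and B = 0.182322: α·A = (1−α)·B, so α = B/(A+B) = 0.182322/0.210427 ≈ 0.866.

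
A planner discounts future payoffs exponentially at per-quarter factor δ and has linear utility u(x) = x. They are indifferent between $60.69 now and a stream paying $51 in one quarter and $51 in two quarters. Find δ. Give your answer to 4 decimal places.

δ ≈ 0.7000

The stream is worth 51δ + 51δ² today, so 51δ + 51δ² = 60.69.
Rearranged: 51δ² + 51δ − 60.69 = 0.
By the quadratic formula (taking the positive root), δ = (−51 + √14981.76) / 102 ≈ 0.7000.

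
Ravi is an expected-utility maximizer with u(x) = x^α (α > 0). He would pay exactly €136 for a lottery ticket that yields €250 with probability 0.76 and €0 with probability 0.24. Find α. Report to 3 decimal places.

α ≈ 0.451

EU(lottery) = 0.76·250^α + 0.24·0 = 0.76·250^α.
Setting u(136) equal to that: 136^α = 0.76·250^α ⇒ (136/250)^α = 0.76.
α = ln(0.76) / ln(136/250) = -0.274437/-0.608806 ≈ 0.451.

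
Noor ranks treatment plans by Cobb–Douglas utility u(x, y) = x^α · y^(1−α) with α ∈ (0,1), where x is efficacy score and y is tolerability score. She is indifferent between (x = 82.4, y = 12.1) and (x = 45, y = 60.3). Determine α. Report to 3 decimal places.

Indifference: 82.4^α · 12.1^(1−α) = 45^α · 60.3^(1−α).
Taking logs: α·ln 82.4 + (1−α)·ln 12.1 = α·ln 45 + (1−α)·ln 60.3, i.e. α·0.604923 = (1−α)·1.606127.
With A = 0.604923 and B = 1.606127: α·A = (1−α)·B, so α = B/(A+B) = 1.606127/2.211050 ≈ 0.726.

α ≈ 0.726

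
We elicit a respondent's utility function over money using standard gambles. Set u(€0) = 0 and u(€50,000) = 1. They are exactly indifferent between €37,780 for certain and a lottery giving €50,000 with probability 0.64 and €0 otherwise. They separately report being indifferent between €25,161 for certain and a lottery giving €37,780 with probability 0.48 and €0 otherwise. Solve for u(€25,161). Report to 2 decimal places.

0.31

The first gamble pins u(€37,780): it must equal 0.64·1 + 0.36·0 = 0.64.
Then u(€25,161) = 0.48·u(€37,780) + 0.52·u(€0) = 0.48·0.64 + 0.52·0.00 = 0.3072.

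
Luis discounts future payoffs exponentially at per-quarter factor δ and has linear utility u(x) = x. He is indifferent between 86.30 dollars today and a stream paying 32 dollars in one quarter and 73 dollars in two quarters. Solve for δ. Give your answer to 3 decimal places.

δ ≈ 0.890

The stream is worth 32δ + 73δ² today, so 32δ + 73δ² = 86.30.
Rearranged: 73δ² + 32δ − 86.30 = 0.
The positive root is δ = [−32 + √(32² + 4·73·86.30)] / (2·73) = (−32 + 161.937)/146 ≈ 0.890.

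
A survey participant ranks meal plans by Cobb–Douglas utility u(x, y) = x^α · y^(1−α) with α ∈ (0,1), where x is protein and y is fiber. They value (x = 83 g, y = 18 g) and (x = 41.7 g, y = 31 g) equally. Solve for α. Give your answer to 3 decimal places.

The Cobb–Douglas utilities coincide, so 83^α·18^(1−α) = 41.7^α·31^(1−α).
Taking logs: α·ln 83 + (1−α)·ln 18 = α·ln 41.7 + (1−α)·ln 31, i.e. α·0.688339 = (1−α)·0.543615.
So α/(1−α) = (0.543615)/(0.688339) = 0.789749, and α = 0.789749/1.789749 ≈ 0.441.

α ≈ 0.441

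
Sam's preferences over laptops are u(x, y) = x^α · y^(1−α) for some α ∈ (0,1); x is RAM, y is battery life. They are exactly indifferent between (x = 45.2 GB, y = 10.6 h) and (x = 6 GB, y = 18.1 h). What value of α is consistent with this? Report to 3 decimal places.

The Cobb–Douglas utilities coincide, so 45.2^α·10.6^(1−α) = 6^α·18.1^(1−α).
Taking logs: α·ln 45.2 + (1−α)·ln 10.6 = α·ln 6 + (1−α)·ln 18.1, i.e. α·2.019338 = (1−α)·0.535058.
So α/(1−α) = (0.535058)/(2.019338) = 0.264967, and α = 0.264967/1.264967 ≈ 0.209.

α ≈ 0.209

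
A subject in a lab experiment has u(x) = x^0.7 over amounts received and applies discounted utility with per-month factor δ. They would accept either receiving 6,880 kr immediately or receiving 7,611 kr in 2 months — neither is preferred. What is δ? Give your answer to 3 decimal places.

δ ≈ 0.965

Indifference means u(6880) = δ^2 · u(7611), so δ^2 = u(6880)/u(7611).
Since u(x) = x^0.7, δ^2 = (6880/7611)^0.7 = 0.90395^0.7 = 0.93176.
Hence δ = (0.93176)^(1/2) = 0.96528.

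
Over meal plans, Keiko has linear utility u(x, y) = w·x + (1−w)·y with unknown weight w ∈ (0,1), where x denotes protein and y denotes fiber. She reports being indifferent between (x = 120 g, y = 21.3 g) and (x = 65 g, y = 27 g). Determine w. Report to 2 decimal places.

u(120,21.3) = u(65,27) means w·120 + (1−w)·21.3 = w·65 + (1−w)·27.
Rearranging, 55·w − 5.7·(1−w) = 0.
So w/(1−w) = 5.7/55 = 0.1036, giving w = 5.7/(55+5.7) = 0.09.

w = 0.09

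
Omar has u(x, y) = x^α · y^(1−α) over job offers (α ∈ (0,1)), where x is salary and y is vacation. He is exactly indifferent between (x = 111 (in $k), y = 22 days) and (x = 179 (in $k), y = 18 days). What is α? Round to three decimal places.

α ≈ 0.296

Set the two utilities equal: 111^α·22^(1−α) = 179^α·18^(1−α).
Taking logs: α·ln 111 + (1−α)·ln 22 = α·ln 179 + (1−α)·ln 18, i.e. α·-0.477856 = (1−α)·-0.200671.
Thus α·(-0.678527) = -0.200671, so α = -0.200671/-0.678527 ≈ 0.296.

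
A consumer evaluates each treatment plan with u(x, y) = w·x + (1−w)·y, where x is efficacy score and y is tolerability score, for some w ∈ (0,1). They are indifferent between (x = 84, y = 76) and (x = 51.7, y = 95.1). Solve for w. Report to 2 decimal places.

u(84,76) = u(51.7,95.1) means w·84 + (1−w)·76 = w·51.7 + (1−w)·95.1.
Collecting terms: w·32.3 = (1−w)·19.1.
Hence w = 19.1/(32.3+19.1) = 19.1/51.4 = 0.37.

w = 0.37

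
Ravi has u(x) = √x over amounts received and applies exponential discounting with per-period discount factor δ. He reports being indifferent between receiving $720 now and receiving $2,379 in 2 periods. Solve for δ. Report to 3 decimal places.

Indifference means u(720) = δ^2 · u(2379), so δ^2 = u(720)/u(2379).
Since u(x) = √x, δ^2 = √(720/2379) = 0.55013.
Taking the square root: δ = 0.55013^(1/2) ≈ 0.742.

δ ≈ 0.742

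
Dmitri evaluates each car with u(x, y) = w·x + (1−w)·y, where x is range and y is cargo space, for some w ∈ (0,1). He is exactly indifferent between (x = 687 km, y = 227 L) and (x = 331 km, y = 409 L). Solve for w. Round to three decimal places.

Equating utilities: w·687 + (1−w)·227 = w·331 + (1−w)·409.
Rearranging, 356·w − 182·(1−w) = 0.
So w/(1−w) = 182/356 = 0.5112, giving w = 182/(356+182) = 0.338.

w = 0.338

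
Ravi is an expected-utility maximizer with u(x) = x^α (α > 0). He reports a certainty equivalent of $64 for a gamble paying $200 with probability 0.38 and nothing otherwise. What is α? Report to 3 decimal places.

EU(lottery) = 0.38·200^α + 0.62·0 = 0.38·200^α.
Indifference: 64^α = 0.38·200^α, so (64/200)^α = 0.38.
α = ln(0.38) / ln(64/200) = -0.967584/-1.139434 ≈ 0.849.

α ≈ 0.849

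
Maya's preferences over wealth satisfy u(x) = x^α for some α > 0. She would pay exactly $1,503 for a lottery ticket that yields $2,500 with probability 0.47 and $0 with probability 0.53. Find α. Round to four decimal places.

α ≈ 1.4838

The lottery's expected utility is 0.47·u(2500) + 0.53·u(0) = 0.47·2500^α (since u(0) = 0 for α > 0).
Setting u(1503) equal to that: 1503^α = 0.47·2500^α ⇒ (1503/2500)^α = 0.47.
α = ln(0.47) / ln(1503/2500) = -0.7550226/-0.5088276 ≈ 1.4838.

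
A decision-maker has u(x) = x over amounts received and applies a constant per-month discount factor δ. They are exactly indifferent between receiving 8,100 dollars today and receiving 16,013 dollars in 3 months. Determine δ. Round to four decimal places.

Equating discounted utilities: u(8100) = δ^3·u(16013) ⇒ δ^3 = u(8100)/u(16013).
With u(x) = x: δ^3 = 8100/16013 = 0.50584.
Taking the cube root: δ = 0.50584^(1/3) ≈ 0.7968.

δ ≈ 0.7968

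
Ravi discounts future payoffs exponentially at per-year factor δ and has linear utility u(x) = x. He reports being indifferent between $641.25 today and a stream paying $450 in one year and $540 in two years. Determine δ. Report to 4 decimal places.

Present value of the stream is 450·δ + 540·δ². Indifference gives 450δ + 540δ² = 641.25.
That is, 540δ² + 450δ − 641.25 = 0, a quadratic in δ.
The positive root is δ = [−450 + √(450² + 4·540·641.25)] / (2·540) = (−450 + 1260.000)/1080 ≈ 0.7500.

δ ≈ 0.7500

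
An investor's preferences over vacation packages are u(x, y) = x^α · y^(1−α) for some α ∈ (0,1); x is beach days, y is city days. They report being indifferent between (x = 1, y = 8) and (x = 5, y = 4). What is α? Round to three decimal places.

Indifference: 1^α · 8^(1−α) = 5^α · 4^(1−α).
Rearrange to (1/5)^α = (4/8)^(1−α) and take logs: α·-1.609438 = (1−α)·-0.693147.
With A = -1.609438 and B = -0.693147: α·A = (1−α)·B, so α = B/(A+B) = -0.693147/-2.302585 ≈ 0.301.

α ≈ 0.301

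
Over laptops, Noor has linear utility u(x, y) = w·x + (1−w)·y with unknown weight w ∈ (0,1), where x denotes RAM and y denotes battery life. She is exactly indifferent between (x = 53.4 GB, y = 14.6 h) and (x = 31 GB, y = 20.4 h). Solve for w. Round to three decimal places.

Equating utilities: w·53.4 + (1−w)·14.6 = w·31 + (1−w)·20.4.
Collecting terms: w·22.4 = (1−w)·5.8.
So w/(1−w) = 5.8/22.4 = 0.2589, giving w = 5.8/(22.4+5.8) = 0.206.

w = 0.206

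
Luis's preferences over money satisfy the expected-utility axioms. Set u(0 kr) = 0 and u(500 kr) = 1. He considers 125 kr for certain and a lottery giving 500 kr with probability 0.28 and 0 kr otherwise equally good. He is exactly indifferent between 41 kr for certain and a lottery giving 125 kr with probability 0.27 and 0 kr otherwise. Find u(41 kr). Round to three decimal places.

0.076

First, u(125 kr) = 0.28·u(500 kr) + 0.72·u(0 kr) = 0.28.
Then u(41 kr) = 0.27·u(125 kr) + 0.73·u(0 kr) = 0.27·0.28 + 0.73·0.00 = 0.0756.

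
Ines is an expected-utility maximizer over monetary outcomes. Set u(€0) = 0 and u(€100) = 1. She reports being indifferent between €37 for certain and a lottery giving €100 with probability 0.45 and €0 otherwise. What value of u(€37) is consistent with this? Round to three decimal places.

By the standard-gamble method, u(€37) is just the indifference probability on the best outcome: 0.45.

0.450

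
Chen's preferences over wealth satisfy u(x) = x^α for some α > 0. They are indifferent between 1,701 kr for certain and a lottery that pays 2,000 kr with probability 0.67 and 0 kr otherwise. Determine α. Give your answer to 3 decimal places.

The lottery's expected utility is 0.67·u(2000) + 0.33·u(0) = 0.67·2000^α (since u(0) = 0 for α > 0).
Setting u(1701) equal to that: 1701^α = 0.67·2000^α ⇒ (1701/2000)^α = 0.67.
Taking logs: α·ln(1701/2000) = ln(0.67), so α = -0.400478 / -0.161931 ≈ 2.473.

α ≈ 2.473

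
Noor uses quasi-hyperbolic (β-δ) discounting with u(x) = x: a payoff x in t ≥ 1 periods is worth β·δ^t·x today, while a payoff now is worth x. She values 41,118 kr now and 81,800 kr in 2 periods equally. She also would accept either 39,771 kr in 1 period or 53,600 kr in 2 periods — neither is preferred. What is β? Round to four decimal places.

β ≈ 0.9130

The second indifference involves only future payoffs, so β cancels: β·δ^1·39771 = β·δ^2·53600, giving δ = 39771/53600 = 0.74200.
The first indifference: 41118 = β·δ^2·81800, so β = 41118/(δ^2·81800) = 41118/(0.55056·81800) ≈ 0.9130.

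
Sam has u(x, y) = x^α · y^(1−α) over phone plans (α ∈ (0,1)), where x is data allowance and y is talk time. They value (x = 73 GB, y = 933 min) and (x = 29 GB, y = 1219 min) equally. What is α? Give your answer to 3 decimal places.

α ≈ 0.225

Set the two utilities equal: 73^α·933^(1−α) = 29^α·1219^(1−α).
Taking logs: α·ln 73 + (1−α)·ln 933 = α·ln 29 + (1−α)·ln 1219, i.e. α·0.923164 = (1−α)·0.267381.
Thus α·(1.190545) = 0.267381, so α = 0.267381/1.190545 ≈ 0.225.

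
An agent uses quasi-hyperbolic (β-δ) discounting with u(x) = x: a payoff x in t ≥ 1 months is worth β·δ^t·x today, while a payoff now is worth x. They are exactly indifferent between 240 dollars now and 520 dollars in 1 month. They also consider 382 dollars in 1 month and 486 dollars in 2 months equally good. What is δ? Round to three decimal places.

From the later pair, β·δ^1·382 = β·δ^2·486; dividing through, δ = 382/486 = 0.78601.

δ ≈ 0.786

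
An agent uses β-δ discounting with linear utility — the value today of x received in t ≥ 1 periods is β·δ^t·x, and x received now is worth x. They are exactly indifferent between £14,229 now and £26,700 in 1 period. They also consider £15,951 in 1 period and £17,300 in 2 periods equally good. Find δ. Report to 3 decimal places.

δ ≈ 0.922

From the later pair, β·δ^1·15951 = β·δ^2·17300; dividing through, δ = 15951/17300 = 0.92202.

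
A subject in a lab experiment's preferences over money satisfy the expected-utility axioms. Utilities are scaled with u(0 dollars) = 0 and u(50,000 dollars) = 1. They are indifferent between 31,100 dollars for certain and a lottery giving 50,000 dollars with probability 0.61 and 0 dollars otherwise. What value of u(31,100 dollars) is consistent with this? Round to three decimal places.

u(31,100 dollars) equals the lottery's expected utility: 0.61·1 + 0.39·0 = 0.61.

0.610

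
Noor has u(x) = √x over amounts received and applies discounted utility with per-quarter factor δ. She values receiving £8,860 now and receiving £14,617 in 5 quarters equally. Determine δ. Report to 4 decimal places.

δ ≈ 0.9512

The payoff in 5 quarters is discounted by δ^5, so u(8860) = δ^5·u(14617) and δ^5 = u(8860)/u(14617).
Since u(x) = √x, δ^5 = √(8860/14617) = 0.77855.
So δ = 0.77855^(1/5) ≈ 0.9512.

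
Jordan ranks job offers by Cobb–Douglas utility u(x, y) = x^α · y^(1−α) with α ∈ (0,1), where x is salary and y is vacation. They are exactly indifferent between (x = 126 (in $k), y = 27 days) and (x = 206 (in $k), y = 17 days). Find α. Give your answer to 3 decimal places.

α ≈ 0.485

Indifference: 126^α · 27^(1−α) = 206^α · 17^(1−α).
Rearrange to (126/206)^α = (17/27)^(1−α) and take logs: α·-0.491594 = (1−α)·-0.462624.
Thus α·(-0.954218) = -0.462624, so α = -0.462624/-0.954218 ≈ 0.485.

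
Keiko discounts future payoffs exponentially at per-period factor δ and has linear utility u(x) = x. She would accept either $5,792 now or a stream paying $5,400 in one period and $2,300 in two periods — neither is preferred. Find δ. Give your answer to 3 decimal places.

δ ≈ 0.800

The stream is worth 5400δ + 2300δ² today, so 5400δ + 2300δ² = 5792.
That is, 2300δ² + 5400δ − 5792 = 0, a quadratic in δ.
δ = (−5400 + √(5400² + 4·2300·5792)) / (2·2300) = (−5400 + √82446400.00) / 4600 ≈ 0.800.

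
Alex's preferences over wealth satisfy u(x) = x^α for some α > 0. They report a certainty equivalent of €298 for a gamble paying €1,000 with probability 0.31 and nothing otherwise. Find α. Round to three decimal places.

α ≈ 0.967

Since u(0) = 0, the lottery's EU is 0.31·1000^α.
Setting u(298) equal to that: 298^α = 0.31·1000^α ⇒ (298/1000)^α = 0.31.
Take logs: α = ln 0.31 / ln(298/1000) ≈ 0.96739.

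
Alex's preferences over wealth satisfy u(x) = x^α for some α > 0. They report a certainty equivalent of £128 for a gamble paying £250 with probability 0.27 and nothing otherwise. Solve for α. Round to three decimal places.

The lottery's expected utility is 0.27·u(250) + 0.73·u(0) = 0.27·250^α (since u(0) = 0 for α > 0).
Setting u(128) equal to that: 128^α = 0.27·250^α ⇒ (128/250)^α = 0.27.
Take logs: α = ln 0.27 / ln(128/250) ≈ 1.95589.

α ≈ 1.956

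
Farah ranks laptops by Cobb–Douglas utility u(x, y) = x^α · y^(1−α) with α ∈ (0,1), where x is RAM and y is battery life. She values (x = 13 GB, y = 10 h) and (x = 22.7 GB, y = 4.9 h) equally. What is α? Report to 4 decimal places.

α ≈ 0.5614

The Cobb–Douglas utilities coincide, so 13^α·10^(1−α) = 22.7^α·4.9^(1−α).
Rearrange to (13/22.7)^α = (4.9/10)^(1−α) and take logs: α·-0.5574156 = (1−α)·-0.7133499.
So α/(1−α) = (-0.7133499)/(-0.5574156) = 1.2797451, and α = 1.2797451/2.2797451 ≈ 0.5614.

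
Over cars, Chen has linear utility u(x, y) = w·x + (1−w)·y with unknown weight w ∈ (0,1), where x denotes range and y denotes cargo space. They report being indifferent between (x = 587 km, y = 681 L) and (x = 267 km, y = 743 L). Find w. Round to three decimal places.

w = 0.162

u(587,681) = u(267,743) means w·587 + (1−w)·681 = w·267 + (1−w)·743.
Rearranging, 320·w − 62·(1−w) = 0.
The marginal rate of substitution is 62/320, so w = 62/(320+62) = 0.162.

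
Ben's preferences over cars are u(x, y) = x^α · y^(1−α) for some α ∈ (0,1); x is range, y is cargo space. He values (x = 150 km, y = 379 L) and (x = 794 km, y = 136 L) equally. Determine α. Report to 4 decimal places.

Set the two utilities equal: 150^α·379^(1−α) = 794^α·136^(1−α).
Taking logs: α·ln 150 + (1−α)·ln 379 = α·ln 794 + (1−α)·ln 136, i.e. α·-1.6664482 = (1−α)·-1.0248813.
With A = -1.6664482 and B = -1.0248813: α·A = (1−α)·B, so α = B/(A+B) = -1.0248813/-2.6913295 ≈ 0.3808.

α ≈ 0.3808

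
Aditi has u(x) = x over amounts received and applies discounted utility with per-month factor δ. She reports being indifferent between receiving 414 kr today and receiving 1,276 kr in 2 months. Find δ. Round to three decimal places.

δ ≈ 0.570

Indifference means u(414) = δ^2 · u(1276), so δ^2 = u(414)/u(1276).
With u(x) = x: δ^2 = 414/1276 = 0.32445.
So δ = 0.32445^(1/2) ≈ 0.570.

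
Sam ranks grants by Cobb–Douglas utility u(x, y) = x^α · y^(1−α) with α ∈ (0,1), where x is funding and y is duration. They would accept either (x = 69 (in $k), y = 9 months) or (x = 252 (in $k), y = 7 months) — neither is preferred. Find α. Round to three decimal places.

α ≈ 0.162

The Cobb–Douglas utilities coincide, so 69^α·9^(1−α) = 252^α·7^(1−α).
Taking logs: α·ln 69 + (1−α)·ln 9 = α·ln 252 + (1−α)·ln 7, i.e. α·-1.295323 = (1−α)·-0.251314.
Thus α·(-1.546637) = -0.251314, so α = -0.251314/-1.546637 ≈ 0.162.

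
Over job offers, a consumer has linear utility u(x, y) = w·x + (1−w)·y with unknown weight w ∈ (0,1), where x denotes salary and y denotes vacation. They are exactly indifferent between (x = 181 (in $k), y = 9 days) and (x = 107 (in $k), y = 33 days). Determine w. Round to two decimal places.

Equating utilities: w·181 + (1−w)·9 = w·107 + (1−w)·33.
w·(181−107) = (1−w)·(33−9), i.e. w·74 = (1−w)·24.
Hence w = 24/(74+24) = 24/98 = 0.24.

w = 0.24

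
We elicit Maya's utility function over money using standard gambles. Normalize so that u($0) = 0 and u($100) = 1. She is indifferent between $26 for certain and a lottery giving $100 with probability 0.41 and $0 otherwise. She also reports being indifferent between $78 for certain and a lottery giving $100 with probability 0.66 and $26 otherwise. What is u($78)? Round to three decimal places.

0.799

The first gamble pins u($26): it must equal 0.41·1 + 0.59·0 = 0.41.
Then u($78) = 0.66·u($100) + 0.34·u($26) = 0.66·1.00 + 0.34·0.41 = 0.7994.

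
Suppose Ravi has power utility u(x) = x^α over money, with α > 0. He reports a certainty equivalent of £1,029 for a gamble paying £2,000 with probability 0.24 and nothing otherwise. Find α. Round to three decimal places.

EU(lottery) = 0.24·2000^α + 0.76·0 = 0.24·2000^α.
Indifference: 1029^α = 0.24·2000^α, so (1029/2000)^α = 0.24.
Taking logs: α·ln(1029/2000) = ln(0.24), so α = -1.427116 / -0.664560 ≈ 2.147.

α ≈ 2.147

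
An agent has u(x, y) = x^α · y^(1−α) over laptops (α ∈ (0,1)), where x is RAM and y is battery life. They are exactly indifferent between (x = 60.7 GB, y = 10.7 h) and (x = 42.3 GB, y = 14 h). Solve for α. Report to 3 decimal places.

α ≈ 0.427

Set the two utilities equal: 60.7^α·10.7^(1−α) = 42.3^α·14^(1−α).
Rearrange to (60.7/42.3)^α = (14/10.7)^(1−α) and take logs: α·0.361157 = (1−α)·0.268814.
With A = 0.361157 and B = 0.268814: α·A = (1−α)·B, so α = B/(A+B) = 0.268814/0.629971 ≈ 0.427.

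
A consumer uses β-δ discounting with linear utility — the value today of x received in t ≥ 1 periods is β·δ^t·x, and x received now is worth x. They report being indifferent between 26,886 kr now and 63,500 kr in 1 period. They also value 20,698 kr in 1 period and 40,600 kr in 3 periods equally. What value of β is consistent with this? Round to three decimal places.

β ≈ 0.593

Both payoffs in the second observation are in the future, so β drops out: δ^1·20698 = δ^3·40600 ⇒ δ^2 = 20698/40600 = 0.50980, so δ = 0.71400.
Substituting δ into 26886 = β·δ·63500: β = 26886/(45339.309) ≈ 0.593.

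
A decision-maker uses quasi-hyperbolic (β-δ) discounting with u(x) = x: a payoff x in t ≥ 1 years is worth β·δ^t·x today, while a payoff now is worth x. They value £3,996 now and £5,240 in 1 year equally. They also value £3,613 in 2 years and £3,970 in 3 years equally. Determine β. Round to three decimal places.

β ≈ 0.838

Both payoffs in the second observation are in the future, so β drops out: δ^2·3613 = δ^3·3970 ⇒ δ = 3613/3970 = 0.91008.
Substituting δ into 3996 = β·δ·5240: β = 3996/(4768.796) ≈ 0.838.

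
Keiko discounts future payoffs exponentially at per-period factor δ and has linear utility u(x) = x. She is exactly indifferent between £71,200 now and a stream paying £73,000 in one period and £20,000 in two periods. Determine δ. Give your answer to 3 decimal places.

δ ≈ 0.800

The stream is worth 73000δ + 20000δ² today, so 73000δ + 20000δ² = 71200.
So 20000δ² + 73000δ − 71200 = 0.
δ = (−73000 + √(73000² + 4·20000·71200)) / (2·20000) = (−73000 + √11025000000.00) / 40000 ≈ 0.800.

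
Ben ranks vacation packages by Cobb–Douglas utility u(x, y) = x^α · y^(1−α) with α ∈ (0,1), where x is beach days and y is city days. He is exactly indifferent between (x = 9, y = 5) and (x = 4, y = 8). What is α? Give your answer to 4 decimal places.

Indifference: 9^α · 5^(1−α) = 4^α · 8^(1−α).
Rearrange to (9/4)^α = (8/5)^(1−α) and take logs: α·0.8109302 = (1−α)·0.4700036.
Thus α·(1.2809338) = 0.4700036, so α = 0.4700036/1.2809338 ≈ 0.3669.

α ≈ 0.3669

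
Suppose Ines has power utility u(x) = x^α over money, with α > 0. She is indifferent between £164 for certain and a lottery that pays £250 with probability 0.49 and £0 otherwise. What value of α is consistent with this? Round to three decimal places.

Since u(0) = 0, the lottery's EU is 0.49·250^α.
Setting u(164) equal to that: 164^α = 0.49·250^α ⇒ (164/250)^α = 0.49.
Take logs: α = ln 0.49 / ln(164/250) ≈ 1.69203.

α ≈ 1.692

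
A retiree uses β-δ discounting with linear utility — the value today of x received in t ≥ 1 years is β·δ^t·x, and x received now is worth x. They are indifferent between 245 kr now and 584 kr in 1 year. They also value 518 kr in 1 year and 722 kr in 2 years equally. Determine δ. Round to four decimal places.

δ ≈ 0.7175

From the later pair, β·δ^1·518 = β·δ^2·722; dividing through, δ = 518/722 = 0.71745.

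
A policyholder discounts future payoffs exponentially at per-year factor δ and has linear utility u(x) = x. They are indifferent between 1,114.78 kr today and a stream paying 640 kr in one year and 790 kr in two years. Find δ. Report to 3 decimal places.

Equating present values: 1114.78 = 640δ + 790δ².
That is, 790δ² + 640δ − 1114.78 = 0, a quadratic in δ.
By the quadratic formula (taking the positive root), δ = (−640 + √3932304.80) / 1580 ≈ 0.850.

δ ≈ 0.850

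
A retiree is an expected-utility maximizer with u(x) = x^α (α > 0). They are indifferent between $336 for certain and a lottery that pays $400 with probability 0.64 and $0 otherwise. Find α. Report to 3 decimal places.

α ≈ 2.560

EU(lottery) = 0.64·400^α + 0.36·0 = 0.64·400^α.
Indifference: 336^α = 0.64·400^α, so (336/400)^α = 0.64.
Taking logs: α·ln(336/400) = ln(0.64), so α = -0.446287 / -0.174353 ≈ 2.560.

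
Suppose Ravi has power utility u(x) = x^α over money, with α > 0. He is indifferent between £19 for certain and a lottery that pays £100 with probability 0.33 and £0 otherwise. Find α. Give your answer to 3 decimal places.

The lottery's expected utility is 0.33·u(100) + 0.67·u(0) = 0.33·100^α (since u(0) = 0 for α > 0).
Setting u(19) equal to that: 19^α = 0.33·100^α ⇒ (19/100)^α = 0.33.
α = ln(0.33) / ln(19/100) = -1.108663/-1.660731 ≈ 0.668.

α ≈ 0.668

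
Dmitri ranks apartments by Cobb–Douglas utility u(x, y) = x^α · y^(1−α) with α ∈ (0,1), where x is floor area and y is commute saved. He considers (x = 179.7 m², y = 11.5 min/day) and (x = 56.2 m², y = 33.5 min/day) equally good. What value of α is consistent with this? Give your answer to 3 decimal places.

α ≈ 0.479

Set the two utilities equal: 179.7^α·11.5^(1−α) = 56.2^α·33.5^(1−α).
Rearrange to (179.7/56.2)^α = (33.5/11.5)^(1−α) and take logs: α·1.162372 = (1−α)·1.069198.
Thus α·(2.231570) = 1.069198, so α = 1.069198/2.231570 ≈ 0.479.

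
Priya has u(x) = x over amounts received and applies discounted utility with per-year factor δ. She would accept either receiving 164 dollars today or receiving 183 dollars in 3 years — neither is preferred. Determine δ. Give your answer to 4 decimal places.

Equating discounted utilities: u(164) = δ^3·u(183) ⇒ δ^3 = u(164)/u(183).
With u(x) = x: δ^3 = 164/183 = 0.89617.
Hence δ = (0.89617)^(1/3) = 0.964120.

δ ≈ 0.9641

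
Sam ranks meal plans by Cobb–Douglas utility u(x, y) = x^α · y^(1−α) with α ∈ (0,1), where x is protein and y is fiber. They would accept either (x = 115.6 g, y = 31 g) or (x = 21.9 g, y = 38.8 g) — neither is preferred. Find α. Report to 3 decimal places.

α ≈ 0.119

Set the two utilities equal: 115.6^α·31^(1−α) = 21.9^α·38.8^(1−α).
(115.6/21.9)^α = (38.8/31)^(1−α); take logs: α·ln(115.6/21.9) = (1−α)·ln(38.8/31), i.e. α·1.663649 = (1−α)·0.224433.
So α/(1−α) = (0.224433)/(1.663649) = 0.134904, and α = 0.134904/1.134904 ≈ 0.119.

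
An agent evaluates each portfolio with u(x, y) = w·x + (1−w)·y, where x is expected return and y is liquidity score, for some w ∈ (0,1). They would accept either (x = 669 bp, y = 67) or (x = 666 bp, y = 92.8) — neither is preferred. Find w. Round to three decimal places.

Equating utilities: w·669 + (1−w)·67 = w·666 + (1−w)·92.8.
Collecting terms: w·3 = (1−w)·25.8.
Hence w = 25.8/(3+25.8) = 25.8/28.8 = 0.896.

w = 0.896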